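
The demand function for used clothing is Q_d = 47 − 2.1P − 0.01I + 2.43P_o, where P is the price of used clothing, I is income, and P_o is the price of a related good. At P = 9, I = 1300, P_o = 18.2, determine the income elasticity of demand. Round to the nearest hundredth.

-0.22

Substituting, Q_d = 47 − 2.1(9) − 0.01(1300) + 2.43(18.2) = 47 − 18.9 − 13 + 44.226 = 59.326.
∂Q_d/∂I = −0.01, so E_I = -0.01·(1300/59.326) ≈ -0.22.
E_I < 0: inferior good.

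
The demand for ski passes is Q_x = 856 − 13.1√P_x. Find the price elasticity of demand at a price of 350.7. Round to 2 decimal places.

At P_x = 350.7, Q_x = 610.6765.
dQ_x/dP_x = −13.1/(2√P_x) = −13.1/(2·18.727).
Point elasticity E = (dQ_x/dP_x)·(P_x/Q_x) = -0.3498 × 350.7/610.6765 ≈ -0.20.
|E| < 1, so demand is inelastic at this price.

-0.20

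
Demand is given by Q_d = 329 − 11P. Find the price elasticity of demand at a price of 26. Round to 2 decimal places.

At P = 26, Q_d = 43.
dQ_d/dP = −11.
Point elasticity E = (dQ_d/dP)·(P/Q_d) = -11 × 26/43 ≈ -6.65.
|E| > 1, so demand is elastic at this price.

-6.65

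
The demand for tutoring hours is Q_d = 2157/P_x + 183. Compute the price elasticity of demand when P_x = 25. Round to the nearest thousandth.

-0.320

At P_x = 25, Q_d = 269.28.
dQ_d/dP_x = −2157/P_x² = −3.4512.
Point elasticity E = (dQ_d/dP_x)·(P_x/Q_d) = -3.4512 × 25/269.28 ≈ -0.320.
|E| < 1, so demand is inelastic at this price.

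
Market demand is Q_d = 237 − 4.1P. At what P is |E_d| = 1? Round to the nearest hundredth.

28.90

For linear demand Q_d = a − bP, E = −bP/(a − bP). |E| = 1 ⇒ bP = a − bP ⇒ P = a/(2b).
P = 237/(2·4.1) ≈ 28.90.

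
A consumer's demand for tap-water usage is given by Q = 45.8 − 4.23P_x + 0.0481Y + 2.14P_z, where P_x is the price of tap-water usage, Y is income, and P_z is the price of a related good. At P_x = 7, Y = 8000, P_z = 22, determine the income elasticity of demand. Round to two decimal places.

0.86

Evaluating quantity at (P_x, Y, P_z) gives Q = 45.8 − 4.23(7) + 0.0481(8000) + 2.14(22) = 45.8 − 29.61 + 384.8 + 47.08 = 448.07.
∂Q/∂Y = +0.0481, so E_I = 0.0481·(8000/448.07) ≈ 0.86.
E_I ∈ (0,1): normal good (necessity).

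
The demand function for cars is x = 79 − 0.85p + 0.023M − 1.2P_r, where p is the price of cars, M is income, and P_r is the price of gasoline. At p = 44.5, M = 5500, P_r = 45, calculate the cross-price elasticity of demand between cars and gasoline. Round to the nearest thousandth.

First evaluate x: 79 − 0.85(44.5) + 0.023(5500) − 1.2(45) = 79 − 37.825 + 126.5 − 54 = 113.675.
∂x/∂P_r = −1.2, so E_xy = -1.2·(45/113.675) ≈ -0.475.
E_xy < 0: the goods are complements.

-0.475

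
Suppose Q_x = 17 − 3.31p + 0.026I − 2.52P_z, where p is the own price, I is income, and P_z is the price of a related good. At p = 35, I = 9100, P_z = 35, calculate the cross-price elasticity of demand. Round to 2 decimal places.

-1.78

Substituting, Q_x = 17 − 3.31(35) + 0.026(9100) − 2.52(35) = 17 − 115.85 + 236.6 − 88.2 = 49.55.
∂Q_x/∂P_z = −2.52, so E_xy = -2.52·(35/49.55) ≈ -1.78.
E_xy < 0: the goods are complements.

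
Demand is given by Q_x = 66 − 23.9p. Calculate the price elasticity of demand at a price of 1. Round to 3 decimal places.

-0.568

At p = 1, Q_x = 42.1.
dQ_x/dp = −23.9.
Point elasticity E = (dQ_x/dp)·(p/Q_x) = -23.9 × 1/42.1 ≈ -0.568.
|E| < 1, so demand is inelastic at this price.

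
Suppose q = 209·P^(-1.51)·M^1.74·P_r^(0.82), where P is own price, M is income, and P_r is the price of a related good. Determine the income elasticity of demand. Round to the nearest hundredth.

For a Cobb–Douglas (constant-elasticity) form q = A·M^α·…, the elasticity with respect to M equals the exponent α at every point.
Here the exponent on M is 1.74, so the income elasticity of demand is 1.74.

1.74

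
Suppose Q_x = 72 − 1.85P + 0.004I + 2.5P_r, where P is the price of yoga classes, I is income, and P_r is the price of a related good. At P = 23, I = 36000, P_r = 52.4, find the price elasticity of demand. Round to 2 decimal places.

Evaluating quantity at (P, I, P_r) gives Q_x = 72 − 1.85(23) + 0.004(36000) + 2.5(52.4) = 72 − 42.55 + 144 + 131 = 304.45.
∂Q_x/∂P = −1.85, so E_p = (−1.85)·(23/304.45) ≈ -0.14.
|E_p| < 1: demand is inelastic.

-0.14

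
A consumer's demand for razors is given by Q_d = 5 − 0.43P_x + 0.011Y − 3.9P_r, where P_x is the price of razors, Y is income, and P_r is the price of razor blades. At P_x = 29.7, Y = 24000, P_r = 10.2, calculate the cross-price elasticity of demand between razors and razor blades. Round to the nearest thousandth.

-0.184

Q_d = 5 − 0.43(29.7) + 0.011(24000) − 3.9(10.2) = 5 − 12.771 + 264 − 39.78 = 216.449.
∂Q_d/∂P_r = −3.9, so E_xy = -3.9·(10.2/216.449) ≈ -0.184.
E_xy < 0: the goods are complements.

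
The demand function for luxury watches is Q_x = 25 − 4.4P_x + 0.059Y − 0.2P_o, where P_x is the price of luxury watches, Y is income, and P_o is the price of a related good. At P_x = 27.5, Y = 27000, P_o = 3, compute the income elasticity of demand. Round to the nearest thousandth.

1.065

Q_x = 25 − 4.4(27.5) + 0.059(27000) − 0.2(3) = 25 − 121 + 1593 − 0.6 = 1496.4.
∂Q_x/∂Y = +0.059, so E_I = 0.059·(27000/1496.4) ≈ 1.065.
E_I > 1: normal good (luxury).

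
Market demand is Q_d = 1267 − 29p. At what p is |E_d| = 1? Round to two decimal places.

For linear demand Q_d = a − bp, E = −bp/(a − bp). |E| = 1 ⇒ bp = a − bp ⇒ p = a/(2b).
p = 1267/(2·29) ≈ 21.84.

21.84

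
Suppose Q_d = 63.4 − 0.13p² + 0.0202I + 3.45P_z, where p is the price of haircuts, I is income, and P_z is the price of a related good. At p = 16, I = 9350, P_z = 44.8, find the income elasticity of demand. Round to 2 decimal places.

At the given point, Q_d = 63.4 − 0.13(16)² + 0.0202(9350) + 3.45(44.8) = 63.4 − 33.28 + 188.87 + 154.56 = 373.55.
∂Q_d/∂I = +0.0202, so E_I = 0.0202·(9350/373.55) ≈ 0.51.
E_I ∈ (0,1): normal good (necessity).

0.51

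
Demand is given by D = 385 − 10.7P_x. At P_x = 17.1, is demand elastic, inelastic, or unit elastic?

At P_x = 17.1, D = 202.03.
dD/dP_x = −10.7.
Point elasticity E = (dD/dP_x)·(P_x/D) = -10.7 × 17.1/202.03 ≈ -0.906.
|E| ≈ 0.906 < 1, so demand is inelastic.

inelastic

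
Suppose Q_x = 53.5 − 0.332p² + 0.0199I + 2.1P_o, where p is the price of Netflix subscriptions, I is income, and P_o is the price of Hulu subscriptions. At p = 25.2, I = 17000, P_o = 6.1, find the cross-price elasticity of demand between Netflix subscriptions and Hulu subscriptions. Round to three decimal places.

At the given point, Q_x = 53.5 − 0.332(25.2)² + 0.0199(17000) + 2.1(6.1) = 53.5 − 210.8333 + 338.3 + 12.81 = 193.7767.
∂Q_x/∂P_o = +2.1, so E_xy = 2.1·(6.1/193.7767) ≈ 0.066.
E_xy > 0: the goods are substitutes.

0.066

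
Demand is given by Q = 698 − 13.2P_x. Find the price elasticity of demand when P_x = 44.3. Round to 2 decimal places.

-5.16

At P_x = 44.3, Q = 113.24.
dQ/dP_x = −13.2.
Point elasticity E = (dQ/dP_x)·(P_x/Q) = -13.2 × 44.3/113.24 ≈ -5.16.
|E| > 1, so demand is elastic at this price.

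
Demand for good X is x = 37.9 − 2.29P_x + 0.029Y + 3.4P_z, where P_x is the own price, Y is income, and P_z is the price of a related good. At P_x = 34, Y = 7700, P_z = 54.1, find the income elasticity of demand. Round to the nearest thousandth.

Substituting, x = 37.9 − 2.29(34) + 0.029(7700) + 3.4(54.1) = 37.9 − 77.86 + 223.3 + 183.94 = 367.28.
∂x/∂Y = +0.029, so E_I = 0.029·(7700/367.28) ≈ 0.608.
E_I ∈ (0,1): normal good (necessity).

0.608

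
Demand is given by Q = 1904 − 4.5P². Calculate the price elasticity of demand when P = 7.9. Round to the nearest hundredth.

At P = 7.9, Q = 1623.155.
dQ/dP = −2·4.5·P = −71.1.
Point elasticity E = (dQ/dP)·(P/Q) = -71.1 × 7.9/1623.155 ≈ -0.35.
|E| < 1, so demand is inelastic at this price.

-0.35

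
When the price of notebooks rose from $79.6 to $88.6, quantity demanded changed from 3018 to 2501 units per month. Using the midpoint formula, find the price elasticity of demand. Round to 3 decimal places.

-1.751

%ΔQ = (2501 − 3018)/[(3018 + 2501)/2] = -517/2759.5 ≈ -0.1874.
%Δp = (88.6 − 79.6)/[(79.6 + 88.6)/2] = 9/84.1 ≈ 0.1070.
Arc elasticity E = %ΔQ/%Δp ≈ -0.1874/0.1070 ≈ -1.751.
|E| > 1: demand is elastic over this range.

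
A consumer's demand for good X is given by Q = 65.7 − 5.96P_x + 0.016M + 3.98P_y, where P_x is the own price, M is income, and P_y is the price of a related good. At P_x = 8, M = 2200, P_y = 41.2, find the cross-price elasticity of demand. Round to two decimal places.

0.75

Substituting, Q = 65.7 − 5.96(8) + 0.016(2200) + 3.98(41.2) = 65.7 − 47.68 + 35.2 + 163.976 = 217.196.
∂Q/∂P_y = +3.98, so E_xy = 3.98·(41.2/217.196) ≈ 0.75.
E_xy > 0: the goods are substitutes.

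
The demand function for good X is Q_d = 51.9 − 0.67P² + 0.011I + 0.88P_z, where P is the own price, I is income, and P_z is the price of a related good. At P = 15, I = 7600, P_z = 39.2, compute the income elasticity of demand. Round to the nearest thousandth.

4.344

Substituting, Q_d = 51.9 − 0.67(15)² + 0.011(7600) + 0.88(39.2) = 51.9 − 150.75 + 83.6 + 34.496 = 19.246.
∂Q_d/∂I = +0.011, so E_I = 0.011·(7600/19.246) ≈ 4.344.
E_I > 1: normal good (luxury).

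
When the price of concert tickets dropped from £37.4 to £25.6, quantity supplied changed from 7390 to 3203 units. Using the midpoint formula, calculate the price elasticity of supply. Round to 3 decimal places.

2.110

%Δq = (3203 − 7390)/[(7390 + 3203)/2] = -4187/5296.5 ≈ -0.7905.
%ΔP = (25.6 − 37.4)/[(37.4 + 25.6)/2] = -11.8/31.5 ≈ -0.3746.
Arc elasticity E = %Δq/%ΔP ≈ -0.7905/-0.3746 ≈ 2.110.
|E| > 1: supply is elastic over this range.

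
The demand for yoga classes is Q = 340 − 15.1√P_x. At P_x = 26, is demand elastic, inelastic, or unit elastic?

inelastic

At P_x = 26, Q = 263.0048.
dQ/dP_x = −15.1/(2√P_x) = −15.1/(2·5.099).
Point elasticity E = (dQ/dP_x)·(P_x/Q) = -1.4807 × 26/263.0048 ≈ -0.146.
|E| ≈ 0.146 < 1, so demand is inelastic.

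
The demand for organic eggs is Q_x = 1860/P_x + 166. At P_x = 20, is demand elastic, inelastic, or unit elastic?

inelastic

At P_x = 20, Q_x = 259.
dQ_x/dP_x = −1860/P_x² = −4.65.
Point elasticity E = (dQ_x/dP_x)·(P_x/Q_x) = -4.65 × 20/259 ≈ -0.359.
|E| ≈ 0.359 < 1, so demand is inelastic.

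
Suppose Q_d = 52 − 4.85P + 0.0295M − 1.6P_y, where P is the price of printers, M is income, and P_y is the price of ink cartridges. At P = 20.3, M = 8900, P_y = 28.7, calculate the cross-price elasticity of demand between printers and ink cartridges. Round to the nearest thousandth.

-0.270

First evaluate Q_d: 52 − 4.85(20.3) + 0.0295(8900) − 1.6(28.7) = 52 − 98.455 + 262.55 − 45.92 = 170.175.
∂Q_d/∂P_y = −1.6, so E_xy = -1.6·(28.7/170.175) ≈ -0.270.
E_xy < 0: the goods are complements.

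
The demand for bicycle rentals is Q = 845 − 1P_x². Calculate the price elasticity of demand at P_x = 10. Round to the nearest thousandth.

At P_x = 10, Q = 745.
dQ/dP_x = −2·1·P_x = −20.
Point elasticity E = (dQ/dP_x)·(P_x/Q) = -20 × 10/745 ≈ -0.268.
|E| < 1, so demand is inelastic at this price.

-0.268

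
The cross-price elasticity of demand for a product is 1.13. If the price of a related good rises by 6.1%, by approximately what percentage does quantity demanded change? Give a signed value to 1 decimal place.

%ΔQ ≈ E × %ΔP_y = (1.13) × (6.1%) ≈ 6.9%.

6.9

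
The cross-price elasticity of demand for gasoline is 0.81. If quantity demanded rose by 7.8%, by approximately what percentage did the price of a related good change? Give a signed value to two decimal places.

%ΔQ ≈ E × %ΔP_y ⇒ %ΔP_y = %ΔQ / E = (7.8%)/(0.81) ≈ 9.63%.

9.63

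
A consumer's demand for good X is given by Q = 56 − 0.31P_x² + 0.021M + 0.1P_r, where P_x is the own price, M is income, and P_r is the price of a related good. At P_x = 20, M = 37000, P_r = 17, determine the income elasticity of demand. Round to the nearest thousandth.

Q = 56 − 0.31(20)² + 0.021(37000) + 0.1(17) = 56 − 124 + 777 + 1.7 = 710.7.
∂Q/∂M = +0.021, so E_I = 0.021·(37000/710.7) ≈ 1.093.
E_I > 1: normal good (luxury).

1.093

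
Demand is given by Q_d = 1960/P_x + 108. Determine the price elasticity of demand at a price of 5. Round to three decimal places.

At P_x = 5, Q_d = 500.
dQ_d/dP_x = −1960/P_x² = −78.4.
Point elasticity E = (dQ_d/dP_x)·(P_x/Q_d) = -78.4 × 5/500 ≈ -0.784.
|E| < 1, so demand is inelastic at this price.

-0.784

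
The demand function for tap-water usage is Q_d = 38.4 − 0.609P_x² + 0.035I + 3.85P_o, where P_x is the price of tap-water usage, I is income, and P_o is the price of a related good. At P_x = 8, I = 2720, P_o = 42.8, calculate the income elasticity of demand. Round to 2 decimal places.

Evaluating quantity at (P_x, I, P_o) gives Q_d = 38.4 − 0.609(8)² + 0.035(2720) + 3.85(42.8) = 38.4 − 38.976 + 95.2 + 164.78 = 259.404.
∂Q_d/∂I = +0.035, so E_I = 0.035·(2720/259.404) ≈ 0.37.
E_I ∈ (0,1): normal good (necessity).

0.37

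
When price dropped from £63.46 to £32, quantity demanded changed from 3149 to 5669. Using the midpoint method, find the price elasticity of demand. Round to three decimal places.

%ΔQ = (5669 − 3149)/[(3149 + 5669)/2] = 2520/4409 ≈ 0.5716.
%ΔP = (32 − 63.46)/[(63.46 + 32)/2] = -31.46/47.73 ≈ -0.6591.
Arc elasticity E = %ΔQ/%ΔP ≈ 0.5716/-0.6591 ≈ -0.867.
|E| < 1: demand is inelastic over this range.

-0.867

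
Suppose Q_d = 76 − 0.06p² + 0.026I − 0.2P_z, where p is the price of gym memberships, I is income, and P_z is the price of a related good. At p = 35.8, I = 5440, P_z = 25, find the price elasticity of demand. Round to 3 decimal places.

Q_d = 76 − 0.06(35.8)² + 0.026(5440) − 0.2(25) = 76 − 76.8984 + 141.44 − 5 = 135.5416.
∂Q_d/∂p = −2·0.06·p = -4.296, so E_p = -4.296·(35.8/135.5416) ≈ -1.135.
|E_p| > 1: demand is elastic.

-1.135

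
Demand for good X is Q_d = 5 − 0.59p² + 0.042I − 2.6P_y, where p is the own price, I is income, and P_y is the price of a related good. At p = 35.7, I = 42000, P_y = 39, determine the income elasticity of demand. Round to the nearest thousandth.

Q_d = 5 − 0.59(35.7)² + 0.042(42000) − 2.6(39) = 5 − 751.9491 + 1764 − 101.4 = 915.6509.
∂Q_d/∂I = +0.042, so E_I = 0.042·(42000/915.6509) ≈ 1.926.
E_I > 1: normal good (luxury).

1.926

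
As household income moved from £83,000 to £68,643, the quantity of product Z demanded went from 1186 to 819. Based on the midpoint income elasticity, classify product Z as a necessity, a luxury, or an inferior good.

%ΔQ = (819 − 1186)/[(1186+819)/2] = -367/1002.5 ≈ -0.3661.
%ΔI = (68,643 − 83,000)/[(83,000+68,643)/2] = -14357/75821.5 ≈ -0.1894.
E_I = %ΔQ/%ΔI ≈ 1.933.
E_I > 1: normal good (luxury).

luxury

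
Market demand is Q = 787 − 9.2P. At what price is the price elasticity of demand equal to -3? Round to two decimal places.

64.16

Set −bP/(a − bP) = −3 ⇒ bP = 3(a − bP) ⇒ bP(1+3) = 3·a.
P = 3·787/(9.2·4) ≈ 64.16.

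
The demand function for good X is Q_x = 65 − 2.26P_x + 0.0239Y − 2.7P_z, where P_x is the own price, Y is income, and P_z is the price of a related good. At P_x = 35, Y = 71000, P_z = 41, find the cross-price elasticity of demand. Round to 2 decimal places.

Q_x = 65 − 2.26(35) + 0.0239(71000) − 2.7(41) = 65 − 79.1 + 1696.9 − 110.7 = 1572.1.
∂Q_x/∂P_z = −2.7, so E_xy = -2.7·(41/1572.1) ≈ -0.07.
E_xy < 0: the goods are complements.

-0.07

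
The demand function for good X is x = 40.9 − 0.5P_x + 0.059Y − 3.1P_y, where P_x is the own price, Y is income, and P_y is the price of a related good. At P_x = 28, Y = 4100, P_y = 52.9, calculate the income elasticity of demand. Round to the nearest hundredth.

2.31

Substituting, x = 40.9 − 0.5(28) + 0.059(4100) − 3.1(52.9) = 40.9 − 14 + 241.9 − 163.99 = 104.81.
∂x/∂Y = +0.059, so E_I = 0.059·(4100/104.81) ≈ 2.31.
E_I > 1: normal good (luxury).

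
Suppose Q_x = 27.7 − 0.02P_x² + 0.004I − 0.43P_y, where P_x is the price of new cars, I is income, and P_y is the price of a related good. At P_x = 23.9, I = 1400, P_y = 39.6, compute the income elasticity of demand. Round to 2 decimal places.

1.16

Substituting, Q_x = 27.7 − 0.02(23.9)² + 0.004(1400) − 0.43(39.6) = 27.7 − 11.4242 + 5.6 − 17.028 = 4.8478.
∂Q_x/∂I = +0.004, so E_I = 0.004·(1400/4.8478) ≈ 1.16.
E_I > 1: normal good (luxury).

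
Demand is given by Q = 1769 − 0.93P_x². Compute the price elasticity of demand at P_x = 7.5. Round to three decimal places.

At P_x = 7.5, Q = 1716.6875.
dQ/dP_x = −2·0.93·P_x = −13.95.
Point elasticity E = (dQ/dP_x)·(P_x/Q) = -13.95 × 7.5/1716.6875 ≈ -0.061.
|E| < 1, so demand is inelastic at this price.

-0.061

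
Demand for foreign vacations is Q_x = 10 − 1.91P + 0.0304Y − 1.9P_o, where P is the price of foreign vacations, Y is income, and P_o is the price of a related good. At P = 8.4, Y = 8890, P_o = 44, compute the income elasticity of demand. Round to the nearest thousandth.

First evaluate Q_x: 10 − 1.91(8.4) + 0.0304(8890) − 1.9(44) = 10 − 16.044 + 270.256 − 83.6 = 180.612.
∂Q_x/∂Y = +0.0304, so E_I = 0.0304·(8890/180.612) ≈ 1.496.
E_I > 1: normal good (luxury).

1.496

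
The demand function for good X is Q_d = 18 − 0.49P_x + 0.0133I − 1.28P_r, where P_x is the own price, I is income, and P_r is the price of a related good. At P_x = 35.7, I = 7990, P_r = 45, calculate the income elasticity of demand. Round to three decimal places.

First evaluate Q_d: 18 − 0.49(35.7) + 0.0133(7990) − 1.28(45) = 18 − 17.493 + 106.267 − 57.6 = 49.174.
∂Q_d/∂I = +0.0133, so E_I = 0.0133·(7990/49.174) ≈ 2.161.
E_I > 1: normal good (luxury).

2.161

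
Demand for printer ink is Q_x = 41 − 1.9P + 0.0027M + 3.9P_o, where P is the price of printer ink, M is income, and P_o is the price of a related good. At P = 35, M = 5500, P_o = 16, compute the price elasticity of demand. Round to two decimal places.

-1.29

Evaluating quantity at (P, M, P_o) gives Q_x = 41 − 1.9(35) + 0.0027(5500) + 3.9(16) = 41 − 66.5 + 14.85 + 62.4 = 51.75.
∂Q_x/∂P = −1.9, so E_p = (−1.9)·(35/51.75) ≈ -1.29.
|E_p| > 1: demand is elastic.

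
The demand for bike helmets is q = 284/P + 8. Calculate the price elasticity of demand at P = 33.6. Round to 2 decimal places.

At P = 33.6, q = 16.4524.
dq/dP = −284/P² = −0.2516.
Point elasticity E = (dq/dP)·(P/q) = -0.2516 × 33.6/16.4524 ≈ -0.51.
|E| < 1, so demand is inelastic at this price.

-0.51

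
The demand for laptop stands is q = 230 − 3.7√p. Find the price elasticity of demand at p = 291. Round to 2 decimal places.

-0.19

At p = 291, q = 166.8827.
dq/dp = −3.7/(2√p) = −3.7/(2·17.0587).
Point elasticity E = (dq/dp)·(p/q) = -0.1084 × 291/166.8827 ≈ -0.19.
|E| < 1, so demand is inelastic at this price.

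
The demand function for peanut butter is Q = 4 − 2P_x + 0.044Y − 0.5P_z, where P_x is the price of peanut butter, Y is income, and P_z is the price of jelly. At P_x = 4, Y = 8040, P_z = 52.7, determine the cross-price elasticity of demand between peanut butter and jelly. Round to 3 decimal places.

Q = 4 − 2(4) + 0.044(8040) − 0.5(52.7) = 4 − 8 + 353.76 − 26.35 = 323.41.
∂Q/∂P_z = −0.5, so E_xy = -0.5·(52.7/323.41) ≈ -0.081.
E_xy < 0: the goods are complements.

-0.081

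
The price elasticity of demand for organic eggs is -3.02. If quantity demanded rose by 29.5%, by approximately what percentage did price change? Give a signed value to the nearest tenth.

%ΔQ ≈ E × %ΔP ⇒ %ΔP = %ΔQ / E = (29.5%)/(-3.02) ≈ -9.8%.

-9.8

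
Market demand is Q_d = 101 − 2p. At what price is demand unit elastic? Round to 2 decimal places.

For linear demand Q_d = a − bp, E = −bp/(a − bp). |E| = 1 ⇒ bp = a − bp ⇒ p = a/(2b).
p = 101/(2·2) = 25.25.

25.25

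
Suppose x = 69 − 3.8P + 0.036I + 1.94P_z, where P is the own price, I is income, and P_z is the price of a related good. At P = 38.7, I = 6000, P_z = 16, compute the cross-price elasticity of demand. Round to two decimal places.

0.18

First evaluate x: 69 − 3.8(38.7) + 0.036(6000) + 1.94(16) = 69 − 147.06 + 216 + 31.04 = 168.98.
∂x/∂P_z = +1.94, so E_xy = 1.94·(16/168.98) ≈ 0.18.
E_xy > 0: the goods are substitutes.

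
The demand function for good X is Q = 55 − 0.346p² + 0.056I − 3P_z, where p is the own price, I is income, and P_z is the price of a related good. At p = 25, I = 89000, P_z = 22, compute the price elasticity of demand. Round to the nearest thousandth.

Evaluating quantity at (p, I, P_z) gives Q = 55 − 0.346(25)² + 0.056(89000) − 3(22) = 55 − 216.25 + 4984 − 66 = 4756.75.
∂Q/∂p = −2·0.346·p = -17.3, so E_p = -17.3·(25/4756.75) ≈ -0.091.
|E_p| < 1: demand is inelastic.

-0.091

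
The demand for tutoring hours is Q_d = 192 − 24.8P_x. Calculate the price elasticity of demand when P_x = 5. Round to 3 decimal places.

-1.824

At P_x = 5, Q_d = 68.
dQ_d/dP_x = −24.8.
Point elasticity E = (dQ_d/dP_x)·(P_x/Q_d) = -24.8 × 5/68 ≈ -1.824.
|E| > 1, so demand is elastic at this price.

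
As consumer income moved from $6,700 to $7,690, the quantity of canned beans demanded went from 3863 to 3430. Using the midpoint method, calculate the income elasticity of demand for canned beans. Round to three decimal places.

-0.863

%ΔQ = (3430 − 3863)/[(3863+3430)/2] = -433/3646.5 ≈ -0.1187.
%ΔI = (7,690 − 6,700)/[(6,700+7,690)/2] = 990/7195 ≈ 0.1376.
E_I = %ΔQ/%ΔI ≈ -0.863.
E_I < 0: inferior good.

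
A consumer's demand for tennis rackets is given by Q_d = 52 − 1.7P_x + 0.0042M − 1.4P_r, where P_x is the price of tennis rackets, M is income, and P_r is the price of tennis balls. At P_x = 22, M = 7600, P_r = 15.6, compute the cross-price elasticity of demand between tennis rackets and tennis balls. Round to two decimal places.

First evaluate Q_d: 52 − 1.7(22) + 0.0042(7600) − 1.4(15.6) = 52 − 37.4 + 31.92 − 21.84 = 24.68.
∂Q_d/∂P_r = −1.4, so E_xy = -1.4·(15.6/24.68) ≈ -0.88.
E_xy < 0: the goods are complements.

-0.88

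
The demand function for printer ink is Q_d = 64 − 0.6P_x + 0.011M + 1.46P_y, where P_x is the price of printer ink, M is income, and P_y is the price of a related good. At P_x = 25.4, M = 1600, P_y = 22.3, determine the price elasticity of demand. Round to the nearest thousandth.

First evaluate Q_d: 64 − 0.6(25.4) + 0.011(1600) + 1.46(22.3) = 64 − 15.24 + 17.6 + 32.558 = 98.918.
∂Q_d/∂P_x = −0.6, so E_p = (−0.6)·(25.4/98.918) ≈ -0.154.
|E_p| < 1: demand is inelastic.

-0.154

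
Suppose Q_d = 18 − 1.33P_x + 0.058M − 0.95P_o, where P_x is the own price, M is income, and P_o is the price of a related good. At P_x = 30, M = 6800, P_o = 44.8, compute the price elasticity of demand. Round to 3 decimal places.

First evaluate Q_d: 18 − 1.33(30) + 0.058(6800) − 0.95(44.8) = 18 − 39.9 + 394.4 − 42.56 = 329.94.
∂Q_d/∂P_x = −1.33, so E_p = (−1.33)·(30/329.94) ≈ -0.121.
|E_p| < 1: demand is inelastic.

-0.121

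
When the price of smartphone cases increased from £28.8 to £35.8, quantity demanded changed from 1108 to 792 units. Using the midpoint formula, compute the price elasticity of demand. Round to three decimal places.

%ΔQ = (792 − 1108)/[(1108 + 792)/2] = -316/950 ≈ -0.3326.
%ΔP = (35.8 − 28.8)/[(28.8 + 35.8)/2] = 7/32.3 ≈ 0.2167.
Arc elasticity E = %ΔQ/%ΔP ≈ -0.3326/0.2167 ≈ -1.535.
|E| > 1: demand is elastic over this range.

-1.535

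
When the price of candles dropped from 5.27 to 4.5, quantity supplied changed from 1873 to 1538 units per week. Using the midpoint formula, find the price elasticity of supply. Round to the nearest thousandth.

%Δq = (1538 − 1873)/[(1873 + 1538)/2] = -335/1705.5 ≈ -0.1964.
%Δp = (4.5 − 5.27)/[(5.27 + 4.5)/2] = -0.77/4.885 ≈ -0.1576.
Arc elasticity E = %Δq/%Δp ≈ -0.1964/-0.1576 ≈ 1.246.
|E| > 1: supply is elastic over this range.

1.246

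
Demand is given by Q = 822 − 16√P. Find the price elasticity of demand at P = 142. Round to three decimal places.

-0.151

At P = 142, Q = 631.338.
dQ/dP = −16/(2√P) = −16/(2·11.9164).
Point elasticity E = (dQ/dP)·(P/Q) = -0.6713 × 142/631.338 ≈ -0.151.
|E| < 1, so demand is inelastic at this price.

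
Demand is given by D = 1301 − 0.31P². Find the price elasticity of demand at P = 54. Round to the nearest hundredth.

At P = 54, D = 397.04.
dD/dP = −2·0.31·P = −33.48.
Point elasticity E = (dD/dP)·(P/D) = -33.48 × 54/397.04 ≈ -4.55.
|E| > 1, so demand is elastic at this price.

-4.55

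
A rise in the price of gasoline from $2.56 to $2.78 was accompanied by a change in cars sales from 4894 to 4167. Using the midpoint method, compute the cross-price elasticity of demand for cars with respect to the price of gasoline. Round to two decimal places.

-1.95

%ΔQ_x = (4167 − 4894)/[(4894+4167)/2] = -727/4530.5 ≈ -0.1605.
%ΔP_y = (2.78 − 2.56)/[(2.56+2.78)/2] ≈ 0.0824.
E_xy = -0.1605/0.0824 ≈ -1.95.
E_xy < 0, so cars and gasoline are complements.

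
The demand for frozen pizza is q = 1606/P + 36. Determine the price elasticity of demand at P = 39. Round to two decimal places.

-0.53

At P = 39, q = 77.1795.
dq/dP = −1606/P² = −1.0559.
Point elasticity E = (dq/dP)·(P/q) = -1.0559 × 39/77.1795 ≈ -0.53.
|E| < 1, so demand is inelastic at this price.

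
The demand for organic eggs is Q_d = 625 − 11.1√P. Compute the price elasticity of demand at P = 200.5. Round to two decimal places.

At P = 200.5, Q_d = 467.8262.
dQ_d/dP = −11.1/(2√P) = −11.1/(2·14.1598).
Point elasticity E = (dQ_d/dP)·(P/Q_d) = -0.392 × 200.5/467.8262 ≈ -0.17.
|E| < 1, so demand is inelastic at this price.

-0.17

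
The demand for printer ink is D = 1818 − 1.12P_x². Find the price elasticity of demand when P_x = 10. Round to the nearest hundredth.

At P_x = 10, D = 1706.
dD/dP_x = −2·1.12·P_x = −22.4.
Point elasticity E = (dD/dP_x)·(P_x/D) = -22.4 × 10/1706 ≈ -0.13.
|E| < 1, so demand is inelastic at this price.

-0.13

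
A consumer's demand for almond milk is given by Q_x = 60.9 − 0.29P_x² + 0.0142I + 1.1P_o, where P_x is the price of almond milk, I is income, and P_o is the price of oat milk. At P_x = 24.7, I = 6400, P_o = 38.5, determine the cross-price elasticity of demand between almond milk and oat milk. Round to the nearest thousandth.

2.462

First evaluate Q_x: 60.9 − 0.29(24.7)² + 0.0142(6400) + 1.1(38.5) = 60.9 − 176.9261 + 90.88 + 42.35 = 17.2039.
∂Q_x/∂P_o = +1.1, so E_xy = 1.1·(38.5/17.2039) ≈ 2.462.
E_xy > 0: the goods are substitutes.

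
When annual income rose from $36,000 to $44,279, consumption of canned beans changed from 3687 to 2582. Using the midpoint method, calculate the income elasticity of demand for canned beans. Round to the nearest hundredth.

-1.71

%ΔQ = (2582 − 3687)/[(3687+2582)/2] = -1105/3134.5 ≈ -0.3525.
%ΔM = (44,279 − 36,000)/[(36,000+44,279)/2] = 8279/40139.5 ≈ 0.2063.
E_I = %ΔQ/%ΔM ≈ -1.71.
E_I < 0: inferior good.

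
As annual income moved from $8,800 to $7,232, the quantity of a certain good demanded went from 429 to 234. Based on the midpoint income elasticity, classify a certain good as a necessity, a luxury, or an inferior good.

%ΔQ = (234 − 429)/[(429+234)/2] = -195/331.5 ≈ -0.5882.
%ΔY = (7,232 − 8,800)/[(8,800+7,232)/2] = -1568/8016 ≈ -0.1956.
E_I = %ΔQ/%ΔY ≈ 3.007.
E_I > 1: normal good (luxury).

luxury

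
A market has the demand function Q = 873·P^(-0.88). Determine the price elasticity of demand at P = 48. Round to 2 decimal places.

For a Cobb–Douglas (constant-elasticity) form Q = A·P^α·…, the elasticity with respect to P equals the exponent α at every point.
Here the exponent on P is -0.88, so the price elasticity of demand is -0.88.

-0.88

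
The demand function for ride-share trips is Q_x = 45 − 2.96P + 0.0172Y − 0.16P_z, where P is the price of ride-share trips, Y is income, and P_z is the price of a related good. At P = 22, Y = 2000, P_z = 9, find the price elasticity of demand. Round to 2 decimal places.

At the given point, Q_x = 45 − 2.96(22) + 0.0172(2000) − 0.16(9) = 45 − 65.12 + 34.4 − 1.44 = 12.84.
∂Q_x/∂P = −2.96, so E_p = (−2.96)·(22/12.84) ≈ -5.07.
|E_p| > 1: demand is elastic.

-5.07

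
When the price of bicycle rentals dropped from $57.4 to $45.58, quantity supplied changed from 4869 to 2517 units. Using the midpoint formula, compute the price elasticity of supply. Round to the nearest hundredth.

2.77

%Δq = (2517 − 4869)/[(4869 + 2517)/2] = -2352/3693 ≈ -0.6369.
%ΔP = (45.58 − 57.4)/[(57.4 + 45.58)/2] = -11.82/51.49 ≈ -0.2296.
Arc elasticity E = %Δq/%ΔP ≈ -0.6369/-0.2296 ≈ 2.77.
|E| > 1: supply is elastic over this range.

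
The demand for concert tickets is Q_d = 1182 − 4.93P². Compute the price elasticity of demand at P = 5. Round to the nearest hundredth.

-0.23

At P = 5, Q_d = 1058.75.
dQ_d/dP = −2·4.93·P = −49.3.
Point elasticity E = (dQ_d/dP)·(P/Q_d) = -49.3 × 5/1058.75 ≈ -0.23.
|E| < 1, so demand is inelastic at this price.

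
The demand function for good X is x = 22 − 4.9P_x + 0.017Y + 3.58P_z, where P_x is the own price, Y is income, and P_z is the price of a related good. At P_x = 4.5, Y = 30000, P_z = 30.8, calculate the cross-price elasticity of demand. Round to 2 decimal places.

x = 22 − 4.9(4.5) + 0.017(30000) + 3.58(30.8) = 22 − 22.05 + 510 + 110.264 = 620.214.
∂x/∂P_z = +3.58, so E_xy = 3.58·(30.8/620.214) ≈ 0.18.
E_xy > 0: the goods are substitutes.

0.18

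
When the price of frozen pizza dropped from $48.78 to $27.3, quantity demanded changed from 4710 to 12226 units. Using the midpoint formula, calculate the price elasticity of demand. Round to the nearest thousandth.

%Δq = (12226 − 4710)/[(4710 + 12226)/2] = 7516/8468 ≈ 0.8876.
%ΔP = (27.3 − 48.78)/[(48.78 + 27.3)/2] = -21.48/38.04 ≈ -0.5647.
Arc elasticity E = %Δq/%ΔP ≈ 0.8876/-0.5647 ≈ -1.572.
|E| > 1: demand is elastic over this range.

-1.572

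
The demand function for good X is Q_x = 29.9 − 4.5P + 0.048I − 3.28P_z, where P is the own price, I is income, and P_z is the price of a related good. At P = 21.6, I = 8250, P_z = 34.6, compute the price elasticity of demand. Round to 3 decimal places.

Substituting, Q_x = 29.9 − 4.5(21.6) + 0.048(8250) − 3.28(34.6) = 29.9 − 97.2 + 396 − 113.488 = 215.212.
∂Q_x/∂P = −4.5, so E_p = (−4.5)·(21.6/215.212) ≈ -0.452.
|E_p| < 1: demand is inelastic.

-0.452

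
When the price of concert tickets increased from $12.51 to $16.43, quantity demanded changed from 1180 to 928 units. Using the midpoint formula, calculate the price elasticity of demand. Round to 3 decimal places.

-0.883

%Δq = (928 − 1180)/[(1180 + 928)/2] = -252/1054 ≈ -0.2391.
%Δp = (16.43 − 12.51)/[(12.51 + 16.43)/2] = 3.92/14.47 ≈ 0.2709.
Arc elasticity E = %Δq/%Δp ≈ -0.2391/0.2709 ≈ -0.883.
|E| < 1: demand is inelastic over this range.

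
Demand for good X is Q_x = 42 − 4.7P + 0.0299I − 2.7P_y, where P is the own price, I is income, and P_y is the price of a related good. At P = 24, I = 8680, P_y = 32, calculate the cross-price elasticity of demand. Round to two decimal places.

Evaluating quantity at (P, I, P_y) gives Q_x = 42 − 4.7(24) + 0.0299(8680) − 2.7(32) = 42 − 112.8 + 259.532 − 86.4 = 102.332.
∂Q_x/∂P_y = −2.7, so E_xy = -2.7·(32/102.332) ≈ -0.84.
E_xy < 0: the goods are complements.

-0.84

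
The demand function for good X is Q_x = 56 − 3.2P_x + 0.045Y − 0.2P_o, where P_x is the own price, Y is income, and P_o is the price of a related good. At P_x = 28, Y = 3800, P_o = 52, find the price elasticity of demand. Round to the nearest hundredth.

Evaluating quantity at (P_x, Y, P_o) gives Q_x = 56 − 3.2(28) + 0.045(3800) − 0.2(52) = 56 − 89.6 + 171 − 10.4 = 127.
∂Q_x/∂P_x = −3.2, so E_p = (−3.2)·(28/127) ≈ -0.71.
|E_p| < 1: demand is inelastic.

-0.71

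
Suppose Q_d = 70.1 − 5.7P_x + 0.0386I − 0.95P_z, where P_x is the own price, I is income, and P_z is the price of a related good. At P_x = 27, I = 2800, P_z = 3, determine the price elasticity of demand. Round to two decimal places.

Evaluating quantity at (P_x, I, P_z) gives Q_d = 70.1 − 5.7(27) + 0.0386(2800) − 0.95(3) = 70.1 − 153.9 + 108.08 − 2.85 = 21.43.
∂Q_d/∂P_x = −5.7, so E_p = (−5.7)·(27/21.43) ≈ -7.18.
|E_p| > 1: demand is elastic.

-7.18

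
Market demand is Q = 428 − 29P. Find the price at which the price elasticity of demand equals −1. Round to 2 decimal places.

7.38

For linear demand Q = a − bP, E = −bP/(a − bP). |E| = 1 ⇒ bP = a − bP ⇒ P = a/(2b).
P = 428/(2·29) ≈ 7.38.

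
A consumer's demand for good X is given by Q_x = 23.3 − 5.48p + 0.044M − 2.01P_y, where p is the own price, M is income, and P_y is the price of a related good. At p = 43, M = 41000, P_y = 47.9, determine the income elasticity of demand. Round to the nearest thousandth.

At the given point, Q_x = 23.3 − 5.48(43) + 0.044(41000) − 2.01(47.9) = 23.3 − 235.64 + 1804 − 96.279 = 1495.381.
∂Q_x/∂M = +0.044, so E_I = 0.044·(41000/1495.381) ≈ 1.206.
E_I > 1: normal good (luxury).

1.206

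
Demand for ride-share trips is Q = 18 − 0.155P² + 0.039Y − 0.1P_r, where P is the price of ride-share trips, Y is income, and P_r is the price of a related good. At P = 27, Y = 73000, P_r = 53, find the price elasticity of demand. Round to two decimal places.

Q = 18 − 0.155(27)² + 0.039(73000) − 0.1(53) = 18 − 112.995 + 2847 − 5.3 = 2746.705.
∂Q/∂P = −2·0.155·P = -8.37, so E_p = -8.37·(27/2746.705) ≈ -0.08.
|E_p| < 1: demand is inelastic.

-0.08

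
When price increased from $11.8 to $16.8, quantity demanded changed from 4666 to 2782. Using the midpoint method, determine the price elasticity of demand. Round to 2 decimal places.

-1.45

%Δq = (2782 − 4666)/[(4666 + 2782)/2] = -1884/3724 ≈ -0.5059.
%ΔP = (16.8 − 11.8)/[(11.8 + 16.8)/2] = 5/14.3 ≈ 0.3497.
Arc elasticity E = %Δq/%ΔP ≈ -0.5059/0.3497 ≈ -1.45.
|E| > 1: demand is elastic over this range.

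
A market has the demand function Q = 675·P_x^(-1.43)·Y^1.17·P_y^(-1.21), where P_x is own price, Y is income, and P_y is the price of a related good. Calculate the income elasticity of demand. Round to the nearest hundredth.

1.17

For a Cobb–Douglas (constant-elasticity) form Q = A·Y^α·…, the elasticity with respect to Y equals the exponent α at every point.
Here the exponent on Y is 1.17, so the income elasticity of demand is 1.17.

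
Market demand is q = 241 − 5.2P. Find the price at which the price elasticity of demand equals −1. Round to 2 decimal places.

23.17

For linear demand q = a − bP, E = −bP/(a − bP). |E| = 1 ⇒ bP = a − bP ⇒ P = a/(2b).
P = 241/(2·5.2) ≈ 23.17.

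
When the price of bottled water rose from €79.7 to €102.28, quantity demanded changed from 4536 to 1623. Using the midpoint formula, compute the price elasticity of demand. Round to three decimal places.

%ΔQ = (1623 − 4536)/[(4536 + 1623)/2] = -2913/3079.5 ≈ -0.9459.
%Δp = (102.28 − 79.7)/[(79.7 + 102.28)/2] = 22.58/90.99 ≈ 0.2482.
Arc elasticity E = %ΔQ/%Δp ≈ -0.9459/0.2482 ≈ -3.812.
|E| > 1: demand is elastic over this range.

-3.812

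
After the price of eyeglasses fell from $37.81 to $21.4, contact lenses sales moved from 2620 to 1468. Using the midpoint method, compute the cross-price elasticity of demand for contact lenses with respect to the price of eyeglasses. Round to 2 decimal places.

%ΔQ_x = (1468 − 2620)/[(2620+1468)/2] = -1152/2044 ≈ -0.5636.
%ΔP_y = (21.4 − 37.81)/[(37.81+21.4)/2] ≈ -0.5543.
E_xy = -0.5636/-0.5543 ≈ 1.02.
E_xy > 0, so contact lenses and eyeglasses are substitutes.

1.02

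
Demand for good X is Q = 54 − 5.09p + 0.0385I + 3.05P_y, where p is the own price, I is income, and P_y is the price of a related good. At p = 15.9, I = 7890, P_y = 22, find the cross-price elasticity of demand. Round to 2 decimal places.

0.20

Substituting, Q = 54 − 5.09(15.9) + 0.0385(7890) + 3.05(22) = 54 − 80.931 + 303.765 + 67.1 = 343.934.
∂Q/∂P_y = +3.05, so E_xy = 3.05·(22/343.934) ≈ 0.20.
E_xy > 0: the goods are substitutes.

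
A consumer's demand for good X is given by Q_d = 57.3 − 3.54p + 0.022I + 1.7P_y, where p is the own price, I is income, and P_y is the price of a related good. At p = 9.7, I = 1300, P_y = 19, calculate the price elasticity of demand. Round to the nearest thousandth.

-0.409

Evaluating quantity at (p, I, P_y) gives Q_d = 57.3 − 3.54(9.7) + 0.022(1300) + 1.7(19) = 57.3 − 34.338 + 28.6 + 32.3 = 83.862.
∂Q_d/∂p = −3.54, so E_p = (−3.54)·(9.7/83.862) ≈ -0.409.
|E_p| < 1: demand is inelastic.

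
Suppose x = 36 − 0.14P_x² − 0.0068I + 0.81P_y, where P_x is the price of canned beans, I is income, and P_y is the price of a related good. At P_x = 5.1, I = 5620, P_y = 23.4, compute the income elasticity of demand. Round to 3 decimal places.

At the given point, x = 36 − 0.14(5.1)² − 0.0068(5620) + 0.81(23.4) = 36 − 3.6414 − 38.216 + 18.954 = 13.0966.
∂x/∂I = −0.0068, so E_I = -0.0068·(5620/13.0966) ≈ -2.918.
E_I < 0: inferior good.

-2.918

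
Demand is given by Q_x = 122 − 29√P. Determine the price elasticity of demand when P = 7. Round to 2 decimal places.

-0.85

At P = 7, Q_x = 45.2732.
dQ_x/dP = −29/(2√P) = −29/(2·2.6458).
Point elasticity E = (dQ_x/dP)·(P/Q_x) = -5.4805 × 7/45.2732 ≈ -0.85.
|E| < 1, so demand is inelastic at this price.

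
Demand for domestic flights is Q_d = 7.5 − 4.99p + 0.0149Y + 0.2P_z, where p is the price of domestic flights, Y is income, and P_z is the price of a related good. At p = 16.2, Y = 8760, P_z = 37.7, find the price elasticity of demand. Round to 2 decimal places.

Evaluating quantity at (p, Y, P_z) gives Q_d = 7.5 − 4.99(16.2) + 0.0149(8760) + 0.2(37.7) = 7.5 − 80.838 + 130.524 + 7.54 = 64.726.
∂Q_d/∂p = −4.99, so E_p = (−4.99)·(16.2/64.726) ≈ -1.25.
|E_p| > 1: demand is elastic.

-1.25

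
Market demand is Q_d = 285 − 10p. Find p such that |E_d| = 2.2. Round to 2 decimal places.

Set −bp/(a − bp) = −2.2 ⇒ bp = 2.2(a − bp) ⇒ bp(1+2.2) = 2.2·a.
p = 2.2·285/(10·3.2) ≈ 19.59.

19.59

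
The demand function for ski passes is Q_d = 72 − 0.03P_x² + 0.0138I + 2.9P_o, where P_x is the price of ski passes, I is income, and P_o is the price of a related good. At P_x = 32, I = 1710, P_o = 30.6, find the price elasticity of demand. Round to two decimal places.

At the given point, Q_d = 72 − 0.03(32)² + 0.0138(1710) + 2.9(30.6) = 72 − 30.72 + 23.598 + 88.74 = 153.618.
∂Q_d/∂P_x = −2·0.03·P_x = -1.92, so E_p = -1.92·(32/153.618) ≈ -0.40.
|E_p| < 1: demand is inelastic.

-0.40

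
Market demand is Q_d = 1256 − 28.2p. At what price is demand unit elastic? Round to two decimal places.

22.27

For linear demand Q_d = a − bp, E = −bp/(a − bp). |E| = 1 ⇒ bp = a − bp ⇒ p = a/(2b).
p = 1256/(2·28.2) ≈ 22.27.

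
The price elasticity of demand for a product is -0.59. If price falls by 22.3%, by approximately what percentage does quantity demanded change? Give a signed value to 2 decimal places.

%ΔQ ≈ E × %ΔP = (-0.59) × (-22.3%) ≈ 13.16%.

13.16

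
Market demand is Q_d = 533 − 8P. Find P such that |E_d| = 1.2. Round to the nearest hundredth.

Set −bP/(a − bP) = −1.2 ⇒ bP = 1.2(a − bP) ⇒ bP(1+1.2) = 1.2·a.
P = 1.2·533/(8·2.2) ≈ 36.34.

36.34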